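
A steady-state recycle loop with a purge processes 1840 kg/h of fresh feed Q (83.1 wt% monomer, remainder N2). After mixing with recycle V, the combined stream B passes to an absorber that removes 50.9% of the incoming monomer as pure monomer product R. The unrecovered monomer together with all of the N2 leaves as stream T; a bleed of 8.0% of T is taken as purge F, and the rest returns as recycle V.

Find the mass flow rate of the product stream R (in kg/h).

1419 kg/h

monomer in B: m_A = 1840×0.831 + (1−0.080)·(1−0.509)·m_A, so m_A = 1529/0.5483 = 2788.8 kg/h.
Product R = 0.509×2788.8 = 1419.5 kg/h.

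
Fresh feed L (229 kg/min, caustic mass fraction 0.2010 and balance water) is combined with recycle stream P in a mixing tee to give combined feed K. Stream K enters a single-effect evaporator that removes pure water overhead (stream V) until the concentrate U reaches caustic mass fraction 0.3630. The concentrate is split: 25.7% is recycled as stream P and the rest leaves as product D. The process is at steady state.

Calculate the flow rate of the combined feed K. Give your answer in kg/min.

Overall caustic balance (none leaves overhead): caustic in fresh feed = caustic in product, i.e. 229×0.201 = (1−0.257)·U·0.363.
U = 46.029/(0.363×0.743) = 170.66 kg/min.
Recycle P = 0.257×170.66 = 43.86 kg/min.
Combined feed K = 229 + 43.86 = 272.86 kg/min.

272.9 kg/min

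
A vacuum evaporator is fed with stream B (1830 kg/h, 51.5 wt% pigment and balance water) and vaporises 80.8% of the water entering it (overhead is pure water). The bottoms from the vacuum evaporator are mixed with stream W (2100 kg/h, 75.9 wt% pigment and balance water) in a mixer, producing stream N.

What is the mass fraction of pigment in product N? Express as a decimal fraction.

0.789

Vapour removed = 0.808×0.485×1830 = 717.14 kg/h; concentrate = 1112.9 kg/h.
pigment reaching the mixer = 942.45 (from concentrate) + 2100×0.759 = 2536.4 kg/h.
Product flow = 1112.9 + 2100 = 3212.9 kg/h; pigment fraction = 0.789.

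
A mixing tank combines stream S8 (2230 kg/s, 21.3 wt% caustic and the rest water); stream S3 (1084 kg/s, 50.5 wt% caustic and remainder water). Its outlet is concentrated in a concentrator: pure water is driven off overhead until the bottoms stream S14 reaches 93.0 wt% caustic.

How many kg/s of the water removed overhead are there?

caustic entering = 2230×0.213 + 1084×0.505 = 1022.4 kg/s.
All caustic reports to S14, so S14 = 1022.4/0.930 = 1099.4 kg/s.
Total feed = 3314 kg/s; overhead = 3314 − 1099.4 = 2214.6 kg/s.

2215 kg/s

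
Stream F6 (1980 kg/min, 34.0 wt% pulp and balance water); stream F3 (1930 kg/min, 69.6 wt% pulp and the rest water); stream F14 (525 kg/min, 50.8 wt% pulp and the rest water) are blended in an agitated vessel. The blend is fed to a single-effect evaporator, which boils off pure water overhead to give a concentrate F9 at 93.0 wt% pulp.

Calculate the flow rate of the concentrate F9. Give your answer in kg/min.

2455 kg/min

pulp entering = 1980×0.340 + 1930×0.696 + 525×0.508 = 2283.2 kg/min.
All pulp reports to F9, so F9 = 2283.2/0.930 = 2455 kg/min.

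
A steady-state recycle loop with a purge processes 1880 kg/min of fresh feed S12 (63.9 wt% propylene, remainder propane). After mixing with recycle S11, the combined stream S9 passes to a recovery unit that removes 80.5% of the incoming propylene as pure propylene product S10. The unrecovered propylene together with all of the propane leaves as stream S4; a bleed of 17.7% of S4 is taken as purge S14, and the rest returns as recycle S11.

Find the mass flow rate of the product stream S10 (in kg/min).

propylene in S9: m_A = 1880×0.639 + (1−0.177)·(1−0.805)·m_A, so m_A = 1201.3/0.8395 = 1431 kg/min.
Product S10 = 0.805×1431 = 1151.9 kg/min.

1152 kg/min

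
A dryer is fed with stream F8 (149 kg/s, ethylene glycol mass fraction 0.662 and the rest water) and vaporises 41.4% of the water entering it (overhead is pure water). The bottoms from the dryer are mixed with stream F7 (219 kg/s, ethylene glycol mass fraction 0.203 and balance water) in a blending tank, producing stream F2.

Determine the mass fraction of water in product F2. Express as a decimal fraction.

Vapour removed = 0.414×0.338×149 = 20.85 kg/s; concentrate = 128.15 kg/s.
water reaching the mixer = 29.512 (from concentrate) + 219×0.797 = 204.06 kg/s.
Product flow = 128.15 + 219 = 347.15 kg/s; water fraction = 0.588.

0.588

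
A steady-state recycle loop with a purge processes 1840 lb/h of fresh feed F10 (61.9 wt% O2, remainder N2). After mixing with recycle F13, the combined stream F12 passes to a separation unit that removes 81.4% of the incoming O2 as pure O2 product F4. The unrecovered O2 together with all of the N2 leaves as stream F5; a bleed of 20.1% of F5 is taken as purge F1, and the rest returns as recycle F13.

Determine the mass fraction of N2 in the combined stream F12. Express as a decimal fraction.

0.7228

N2 enters only via F10 and leaves only via the purge: 1840×0.381 = 0.201×(N2 in F5), and the separation unit passes all N2, so N2 in F12 = N2 in F5 = 3487.8 lb/h.
O2 in F12: m_A = 1840×0.619 + (1−0.201)·(1−0.814)·m_A, so m_A = 1139/0.8514 = 1337.8 lb/h.
F12 = 1337.8 + 3487.8 = 4825.5 lb/h.
N2 fraction in F12 = 3487.8/4825.5 = 0.7228.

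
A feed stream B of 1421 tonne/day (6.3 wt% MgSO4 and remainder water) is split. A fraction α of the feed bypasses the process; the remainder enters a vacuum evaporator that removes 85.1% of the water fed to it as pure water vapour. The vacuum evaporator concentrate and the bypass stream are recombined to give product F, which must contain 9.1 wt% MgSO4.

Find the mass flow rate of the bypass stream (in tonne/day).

872.7 tonne/day

All 1421×0.063 = 89.523 tonne/day of MgSO4 reaches F, so F = 89.523/0.091 = 983.77 tonne/day and vapour = 437.23 tonne/day.
The evaporator receives (1−α)·1421 of feed at 0.937 water and removes 0.851 of that water:
0.851×0.937×(1−α)×1421 = 437.23
(1−α) = 437.23/1133.1 = 0.3859;  α = 0.6141.
Bypass flow = 0.6141×1421 = 872.67 tonne/day.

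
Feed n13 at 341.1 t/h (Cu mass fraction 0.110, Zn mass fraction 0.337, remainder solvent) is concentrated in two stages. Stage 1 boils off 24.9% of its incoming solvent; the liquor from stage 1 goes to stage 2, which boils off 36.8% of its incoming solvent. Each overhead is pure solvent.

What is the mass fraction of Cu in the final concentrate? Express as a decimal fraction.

solvent in feed = 341.1×0.553 = 188.63 t/h.
After stage 1: solvent left = (1−0.249)×188.63 = 141.66; stream total = 294.13 t/h.
After stage 2: solvent left = (1−0.368)×141.66 = 89.529; final concentrate = 242 t/h.
Cu fraction = 37.521/242 = 0.155.

0.155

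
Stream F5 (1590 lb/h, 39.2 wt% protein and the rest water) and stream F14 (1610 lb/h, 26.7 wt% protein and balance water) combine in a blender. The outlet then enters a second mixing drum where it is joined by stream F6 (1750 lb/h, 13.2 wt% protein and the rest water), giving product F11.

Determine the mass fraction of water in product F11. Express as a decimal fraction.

Overall, product flow = 4950 lb/h.
water in = 1590×0.608 + 1610×0.733 + 1750×0.868 = 3665.8 lb/h.
water fraction in F11 = 0.741.

0.741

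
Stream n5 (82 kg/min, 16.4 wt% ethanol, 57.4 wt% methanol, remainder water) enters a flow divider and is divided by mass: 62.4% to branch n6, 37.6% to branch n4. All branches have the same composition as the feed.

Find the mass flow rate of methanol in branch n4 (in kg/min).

Branch n4 total = 0.376×82 = 30.832 kg/min.
methanol in n4 = 0.574×30.832 = 17.698 kg/min.

17.7 kg/min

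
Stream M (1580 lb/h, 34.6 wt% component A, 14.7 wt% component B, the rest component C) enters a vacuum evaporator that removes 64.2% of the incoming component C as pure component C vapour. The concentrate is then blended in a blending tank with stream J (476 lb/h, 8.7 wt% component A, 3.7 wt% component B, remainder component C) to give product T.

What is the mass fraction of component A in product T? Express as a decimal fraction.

0.3815

Vapour removed = 0.642×0.507×1580 = 514.28 lb/h; concentrate = 1065.7 lb/h.
component A reaching the mixer = 546.68 (from concentrate) + 476×0.087 = 588.09 lb/h.
Product flow = 1065.7 + 476 = 1541.7 lb/h; component A fraction = 0.3815.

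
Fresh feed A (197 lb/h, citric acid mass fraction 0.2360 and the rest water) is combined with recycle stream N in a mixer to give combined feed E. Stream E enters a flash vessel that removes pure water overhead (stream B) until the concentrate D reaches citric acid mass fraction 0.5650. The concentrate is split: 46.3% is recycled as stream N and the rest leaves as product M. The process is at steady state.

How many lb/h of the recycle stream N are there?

70.95 lb/h

Overall citric acid balance (none leaves overhead): citric acid in fresh feed = citric acid in product, i.e. 197×0.236 = (1−0.463)·D·0.565.
D = 46.492/(0.565×0.537) = 153.23 lb/h.
Recycle N = 0.463×153.23 = 70.947 lb/h.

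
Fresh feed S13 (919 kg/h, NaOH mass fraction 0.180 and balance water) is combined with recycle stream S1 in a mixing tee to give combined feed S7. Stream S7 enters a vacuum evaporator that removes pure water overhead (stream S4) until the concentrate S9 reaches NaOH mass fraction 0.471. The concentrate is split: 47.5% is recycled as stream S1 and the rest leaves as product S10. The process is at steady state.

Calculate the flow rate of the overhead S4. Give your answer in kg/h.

Overall NaOH balance (none leaves overhead): NaOH in fresh feed = NaOH in product, i.e. 919×0.180 = (1−0.475)·S9·0.471.
S9 = 165.42/(0.471×0.525) = 668.97 kg/h.
Recycle S1 = 0.475×668.97 = 317.76 kg/h.
Combined feed S7 = 919 + 317.76 = 1236.8 kg/h.
Overhead S4 = S7 − S9 = 1236.8 − 668.97 = 567.79 kg/h.

567.8 kg/h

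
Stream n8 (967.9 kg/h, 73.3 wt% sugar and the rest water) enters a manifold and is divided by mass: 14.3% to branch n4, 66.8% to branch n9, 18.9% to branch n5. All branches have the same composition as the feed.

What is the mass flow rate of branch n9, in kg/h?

646.6 kg/h

Branch n9 flow = 0.668×967.9 = 646.56 kg/h.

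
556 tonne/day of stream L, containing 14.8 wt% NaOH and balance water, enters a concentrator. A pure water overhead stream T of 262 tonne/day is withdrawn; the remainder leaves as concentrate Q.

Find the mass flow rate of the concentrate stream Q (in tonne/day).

Concentrate = 556 − 262 = 294 tonne/day.

294 tonne/day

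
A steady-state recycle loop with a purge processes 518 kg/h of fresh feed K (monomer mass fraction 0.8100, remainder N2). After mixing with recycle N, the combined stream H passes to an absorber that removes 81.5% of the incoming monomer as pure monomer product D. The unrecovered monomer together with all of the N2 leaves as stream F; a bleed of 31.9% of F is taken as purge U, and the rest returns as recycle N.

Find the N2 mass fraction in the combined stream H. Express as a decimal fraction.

N2 enters only via K and leaves only via the purge: 518×0.190 = 0.319×(N2 in F), and the absorber passes all N2, so N2 in H = N2 in F = 308.53 kg/h.
monomer in H: m_A = 518×0.810 + (1−0.319)·(1−0.815)·m_A, so m_A = 419.58/0.8740 = 480.06 kg/h.
H = 480.06 + 308.53 = 788.59 kg/h.
N2 fraction in H = 308.53/788.59 = 0.3912.

0.3912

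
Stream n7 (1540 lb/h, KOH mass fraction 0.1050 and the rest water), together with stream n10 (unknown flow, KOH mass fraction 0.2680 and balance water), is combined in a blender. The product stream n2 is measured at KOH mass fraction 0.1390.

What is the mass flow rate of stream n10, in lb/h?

405.9 lb/h

Let n10 be the unknown flow. Total out = 1540 + n10.
KOH balance: 161.7 + 0.268·n10 = 0.139·(1540 + n10)
(0.268 − 0.139)·n10 = 0.139×1540 − 161.7 = 52.36
n10 = 52.36 / 0.129 = 405.89 lb/h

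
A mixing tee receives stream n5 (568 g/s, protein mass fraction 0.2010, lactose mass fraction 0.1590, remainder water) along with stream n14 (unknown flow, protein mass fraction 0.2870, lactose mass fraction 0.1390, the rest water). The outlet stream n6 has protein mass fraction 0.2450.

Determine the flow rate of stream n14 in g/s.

Let n14 be the unknown flow. Total out = 568 + n14.
protein balance: 114.17 + 0.287·n14 = 0.245·(568 + n14)
(0.287 − 0.245)·n14 = 0.245×568 − 114.17 = 24.992
n14 = 24.992 / 0.042 = 595.05 g/s

595 g/s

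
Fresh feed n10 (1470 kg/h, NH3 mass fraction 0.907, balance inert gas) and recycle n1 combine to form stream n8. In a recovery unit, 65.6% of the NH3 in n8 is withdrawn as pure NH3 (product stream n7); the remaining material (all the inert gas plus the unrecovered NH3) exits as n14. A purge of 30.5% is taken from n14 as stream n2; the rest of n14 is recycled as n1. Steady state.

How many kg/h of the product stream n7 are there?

1149 kg/h

NH3 in n8: m_A = 1470×0.907 + (1−0.305)·(1−0.656)·m_A, so m_A = 1333.3/0.7609 = 1752.2 kg/h.
Product n7 = 0.656×1752.2 = 1149.4 kg/h.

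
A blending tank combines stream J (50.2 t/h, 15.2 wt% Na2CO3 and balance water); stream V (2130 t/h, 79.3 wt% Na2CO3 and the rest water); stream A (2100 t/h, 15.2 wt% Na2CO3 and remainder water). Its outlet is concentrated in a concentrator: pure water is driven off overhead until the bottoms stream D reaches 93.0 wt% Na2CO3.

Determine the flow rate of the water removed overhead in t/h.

2113 t/h

Na2CO3 entering = 50.2×0.152 + 2130×0.793 + 2100×0.152 = 2015.9 t/h.
All Na2CO3 reports to D, so D = 2015.9/0.930 = 2167.7 t/h.
Total feed = 4280.2 t/h; overhead = 4280.2 − 2167.7 = 2112.5 t/h.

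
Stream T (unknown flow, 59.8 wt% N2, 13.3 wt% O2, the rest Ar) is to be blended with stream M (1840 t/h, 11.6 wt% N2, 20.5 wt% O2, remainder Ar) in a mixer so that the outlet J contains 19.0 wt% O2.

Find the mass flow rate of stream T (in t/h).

484.2 t/h

Let T be the unknown flow. Total out = 1840 + T.
O2 balance: 377.2 + 0.133·T = 0.190·(1840 + T)
(0.133 − 0.190)·T = 0.190×1840 − 377.2 = -27.6
T = -27.6 / -0.057 = 484.21 t/h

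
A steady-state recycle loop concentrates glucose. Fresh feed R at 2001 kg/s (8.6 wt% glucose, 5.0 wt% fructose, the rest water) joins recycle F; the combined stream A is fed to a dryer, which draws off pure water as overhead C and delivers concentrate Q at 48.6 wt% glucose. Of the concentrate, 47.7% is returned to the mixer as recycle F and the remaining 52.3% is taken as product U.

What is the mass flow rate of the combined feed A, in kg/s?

2324 kg/s

Overall glucose balance (none leaves overhead): glucose in fresh feed = glucose in product, i.e. 2001×0.086 = (1−0.477)·Q·0.486.
Q = 172.09/(0.486×0.523) = 677.03 kg/s.
Recycle F = 0.477×677.03 = 322.94 kg/s.
Combined feed A = 2001 + 322.94 = 2323.9 kg/s.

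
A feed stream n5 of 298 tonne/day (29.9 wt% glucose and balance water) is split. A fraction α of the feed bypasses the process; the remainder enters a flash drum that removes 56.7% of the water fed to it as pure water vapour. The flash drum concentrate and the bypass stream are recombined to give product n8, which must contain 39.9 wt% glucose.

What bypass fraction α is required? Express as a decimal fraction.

0.369

All 298×0.299 = 89.102 tonne/day of glucose reaches n8, so n8 = 89.102/0.399 = 223.31 tonne/day and vapour = 74.687 tonne/day.
The evaporator receives (1−α)·298 of feed at 0.701 water and removes 0.567 of that water:
0.567×0.701×(1−α)×298 = 74.687
(1−α) = 74.687/118.45 = 0.6306;  α = 0.3694.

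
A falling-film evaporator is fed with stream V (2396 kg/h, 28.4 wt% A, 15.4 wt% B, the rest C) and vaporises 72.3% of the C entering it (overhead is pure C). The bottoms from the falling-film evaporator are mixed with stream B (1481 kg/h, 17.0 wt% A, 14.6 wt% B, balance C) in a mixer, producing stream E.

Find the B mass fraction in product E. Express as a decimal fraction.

Vapour removed = 0.723×0.562×2396 = 973.56 kg/h; concentrate = 1422.4 kg/h.
B reaching the mixer = 368.98 (from concentrate) + 1481×0.146 = 585.21 kg/h.
Product flow = 1422.4 + 1481 = 2903.4 kg/h; B fraction = 0.202.

0.202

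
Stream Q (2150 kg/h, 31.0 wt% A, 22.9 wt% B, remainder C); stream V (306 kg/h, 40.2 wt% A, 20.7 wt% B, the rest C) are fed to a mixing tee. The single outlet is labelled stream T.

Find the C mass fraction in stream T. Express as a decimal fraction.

0.452

Total flow out = 2150 + 306 = 2456 kg/h.
C in = 2150×0.461 + 306×0.391 = 1110.8 kg/h.
C mass fraction in T = 1110.8/2456 = 0.452.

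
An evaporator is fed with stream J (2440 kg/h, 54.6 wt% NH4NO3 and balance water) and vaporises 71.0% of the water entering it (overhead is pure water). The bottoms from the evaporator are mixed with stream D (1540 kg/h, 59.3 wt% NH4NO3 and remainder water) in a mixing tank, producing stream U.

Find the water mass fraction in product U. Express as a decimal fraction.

Vapour removed = 0.710×0.454×2440 = 786.51 kg/h; concentrate = 1653.5 kg/h.
water reaching the mixer = 321.25 (from concentrate) + 1540×0.407 = 948.03 kg/h.
Product flow = 1653.5 + 1540 = 3193.5 kg/h; water fraction = 0.297.

0.297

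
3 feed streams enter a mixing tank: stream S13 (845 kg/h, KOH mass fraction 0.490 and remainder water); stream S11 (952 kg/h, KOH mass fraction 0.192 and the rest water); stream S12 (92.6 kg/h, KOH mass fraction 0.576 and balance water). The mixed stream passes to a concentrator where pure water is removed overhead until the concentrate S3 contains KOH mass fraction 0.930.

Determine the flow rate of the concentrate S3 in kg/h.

699.1 kg/h

KOH entering = 845×0.490 + 952×0.192 + 92.6×0.576 = 650.17 kg/h.
All KOH reports to S3, so S3 = 650.17/0.930 = 699.11 kg/h.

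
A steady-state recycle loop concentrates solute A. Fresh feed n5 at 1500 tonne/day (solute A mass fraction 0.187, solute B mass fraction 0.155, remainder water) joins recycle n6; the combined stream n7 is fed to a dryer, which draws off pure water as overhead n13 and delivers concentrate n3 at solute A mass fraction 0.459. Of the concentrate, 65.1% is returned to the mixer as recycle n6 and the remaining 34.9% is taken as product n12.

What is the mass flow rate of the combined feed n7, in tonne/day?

2640 tonne/day

Overall solute A balance (none leaves overhead): solute A in fresh feed = solute A in product, i.e. 1500×0.187 = (1−0.651)·n3·0.459.
n3 = 280.5/(0.459×0.349) = 1751 tonne/day.
Recycle n6 = 0.651×1751 = 1139.9 tonne/day.
Combined feed n7 = 1500 + 1139.9 = 2639.9 tonne/day.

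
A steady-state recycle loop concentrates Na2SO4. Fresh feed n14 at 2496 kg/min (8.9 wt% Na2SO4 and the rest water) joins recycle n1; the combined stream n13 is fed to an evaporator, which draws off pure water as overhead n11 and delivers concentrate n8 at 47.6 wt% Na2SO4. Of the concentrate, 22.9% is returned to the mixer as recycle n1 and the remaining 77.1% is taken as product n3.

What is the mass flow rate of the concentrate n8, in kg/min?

Overall Na2SO4 balance (none leaves overhead): Na2SO4 in fresh feed = Na2SO4 in product, i.e. 2496×0.089 = (1−0.229)·n8·0.476.
n8 = 222.14/(0.476×0.771) = 605.3 kg/min.

605.3 kg/min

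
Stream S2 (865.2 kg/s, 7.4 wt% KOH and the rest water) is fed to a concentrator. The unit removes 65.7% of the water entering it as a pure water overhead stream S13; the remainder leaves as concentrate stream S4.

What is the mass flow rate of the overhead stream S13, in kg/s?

water entering = 865.2×0.926 = 801.18 kg/s; overhead removed = 0.657×801.18 = 526.37 kg/s.

526.4 kg/s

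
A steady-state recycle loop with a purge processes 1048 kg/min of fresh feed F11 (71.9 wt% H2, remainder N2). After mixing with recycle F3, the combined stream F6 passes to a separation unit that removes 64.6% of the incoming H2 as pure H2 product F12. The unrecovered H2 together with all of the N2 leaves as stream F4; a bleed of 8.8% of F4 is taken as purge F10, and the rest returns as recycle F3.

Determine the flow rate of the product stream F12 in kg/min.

718.8 kg/min

H2 in F6: m_A = 1048×0.719 + (1−0.088)·(1−0.646)·m_A, so m_A = 753.51/0.6772 = 1112.8 kg/min.
Product F12 = 0.646×1112.8 = 718.85 kg/min.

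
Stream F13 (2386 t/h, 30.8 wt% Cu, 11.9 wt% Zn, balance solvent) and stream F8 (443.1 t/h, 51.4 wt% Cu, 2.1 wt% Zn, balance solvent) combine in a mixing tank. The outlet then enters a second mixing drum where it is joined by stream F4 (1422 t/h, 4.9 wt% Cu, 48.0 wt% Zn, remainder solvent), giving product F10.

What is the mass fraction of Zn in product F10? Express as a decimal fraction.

Overall, product flow = 4251.1 t/h.
Zn in = 2386×0.119 + 443.1×0.021 + 1422×0.480 = 975.8 t/h.
Zn fraction in F10 = 0.230.

0.230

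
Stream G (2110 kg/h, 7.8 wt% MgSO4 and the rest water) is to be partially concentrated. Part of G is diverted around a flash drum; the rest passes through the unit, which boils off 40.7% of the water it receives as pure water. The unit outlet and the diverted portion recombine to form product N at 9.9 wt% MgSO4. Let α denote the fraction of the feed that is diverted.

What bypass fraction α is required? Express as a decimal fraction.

0.435

All 2110×0.078 = 164.58 kg/h of MgSO4 reaches N, so N = 164.58/0.099 = 1662.4 kg/h and vapour = 447.58 kg/h.
The evaporator receives (1−α)·2110 of feed at 0.922 water and removes 0.407 of that water:
0.407×0.922×(1−α)×2110 = 447.58
(1−α) = 447.58/791.79 = 0.5653;  α = 0.4347.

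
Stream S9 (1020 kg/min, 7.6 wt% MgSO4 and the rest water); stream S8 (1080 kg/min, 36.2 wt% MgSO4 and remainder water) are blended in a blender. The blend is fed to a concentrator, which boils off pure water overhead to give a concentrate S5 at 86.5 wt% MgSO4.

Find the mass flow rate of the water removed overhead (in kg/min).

1558 kg/min

MgSO4 entering = 1020×0.076 + 1080×0.362 = 468.48 kg/min.
All MgSO4 reports to S5, so S5 = 468.48/0.865 = 541.6 kg/min.
Total feed = 2100 kg/min; overhead = 2100 − 541.6 = 1558.4 kg/min.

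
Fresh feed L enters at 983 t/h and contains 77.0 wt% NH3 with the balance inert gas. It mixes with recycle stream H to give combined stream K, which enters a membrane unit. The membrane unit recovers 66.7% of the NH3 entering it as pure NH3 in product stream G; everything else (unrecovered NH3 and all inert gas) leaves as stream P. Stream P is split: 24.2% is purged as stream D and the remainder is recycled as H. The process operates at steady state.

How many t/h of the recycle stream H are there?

inert gas enters only via L and leaves only via the purge: 983×0.230 = 0.242×(inert gas in P), and the membrane unit passes all inert gas, so inert gas in K = inert gas in P = 934.26 t/h.
NH3 in K: m_A = 983×0.770 + (1−0.242)·(1−0.667)·m_A, so m_A = 756.91/0.7476 = 1012.5 t/h.
P = (1−0.667)×1012.5 + 934.26 = 1271.4 t/h.
Recycle H = (1−0.242)×1271.4 = 963.73 t/h.

963.7 t/h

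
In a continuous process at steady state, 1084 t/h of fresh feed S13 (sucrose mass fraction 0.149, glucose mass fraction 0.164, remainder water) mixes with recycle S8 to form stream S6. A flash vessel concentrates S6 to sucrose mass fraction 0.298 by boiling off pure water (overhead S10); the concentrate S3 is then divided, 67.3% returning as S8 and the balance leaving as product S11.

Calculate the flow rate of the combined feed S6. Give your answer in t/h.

2199 t/h

Overall sucrose balance (none leaves overhead): sucrose in fresh feed = sucrose in product, i.e. 1084×0.149 = (1−0.673)·S3·0.298.
S3 = 161.52/(0.298×0.327) = 1657.5 t/h.
Recycle S8 = 0.673×1657.5 = 1115.5 t/h.
Combined feed S6 = 1084 + 1115.5 = 2199.5 t/h.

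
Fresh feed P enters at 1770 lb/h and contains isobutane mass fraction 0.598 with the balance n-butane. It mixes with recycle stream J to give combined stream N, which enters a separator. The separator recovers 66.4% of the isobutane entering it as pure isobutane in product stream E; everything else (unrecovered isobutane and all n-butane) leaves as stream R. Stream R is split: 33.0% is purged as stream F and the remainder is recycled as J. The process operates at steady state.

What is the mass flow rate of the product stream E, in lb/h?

907 lb/h

isobutane in N: m_A = 1770×0.598 + (1−0.330)·(1−0.664)·m_A, so m_A = 1058.5/0.7749 = 1366 lb/h.
Product E = 0.664×1366 = 907 lb/h.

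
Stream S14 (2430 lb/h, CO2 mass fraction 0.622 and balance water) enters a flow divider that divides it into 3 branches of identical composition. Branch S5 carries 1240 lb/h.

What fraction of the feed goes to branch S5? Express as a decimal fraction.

0.510

Fraction to S5 = 1240/2430 = 0.5103.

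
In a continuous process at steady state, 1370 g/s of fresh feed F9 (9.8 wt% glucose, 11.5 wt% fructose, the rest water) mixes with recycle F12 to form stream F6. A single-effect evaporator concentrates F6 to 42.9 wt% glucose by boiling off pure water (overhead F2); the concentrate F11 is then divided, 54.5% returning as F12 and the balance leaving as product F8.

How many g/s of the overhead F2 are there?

Overall glucose balance (none leaves overhead): glucose in fresh feed = glucose in product, i.e. 1370×0.098 = (1−0.545)·F11·0.429.
F11 = 134.26/(0.429×0.455) = 687.82 g/s.
Recycle F12 = 0.545×687.82 = 374.86 g/s.
Combined feed F6 = 1370 + 374.86 = 1744.9 g/s.
Overhead F2 = F6 − F11 = 1744.9 − 687.82 = 1057 g/s.

1057 g/s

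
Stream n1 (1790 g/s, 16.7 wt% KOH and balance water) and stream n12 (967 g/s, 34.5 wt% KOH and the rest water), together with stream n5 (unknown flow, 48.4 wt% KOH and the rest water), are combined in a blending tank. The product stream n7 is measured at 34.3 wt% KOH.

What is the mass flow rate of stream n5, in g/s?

Let n5 be the unknown flow. Total out = 2757 + n5.
KOH balance: 632.54 + 0.484·n5 = 0.343·(2757 + n5)
(0.484 − 0.343)·n5 = 0.343×2757 − 632.54 = 313.11
n5 = 313.11 / 0.141 = 2220.6 g/s

2221 g/s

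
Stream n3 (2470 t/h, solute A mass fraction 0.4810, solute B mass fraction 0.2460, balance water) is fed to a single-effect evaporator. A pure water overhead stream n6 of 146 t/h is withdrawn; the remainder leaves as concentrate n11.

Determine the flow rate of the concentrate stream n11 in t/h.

Concentrate = 2470 − 146 = 2324 t/h.

2324 t/h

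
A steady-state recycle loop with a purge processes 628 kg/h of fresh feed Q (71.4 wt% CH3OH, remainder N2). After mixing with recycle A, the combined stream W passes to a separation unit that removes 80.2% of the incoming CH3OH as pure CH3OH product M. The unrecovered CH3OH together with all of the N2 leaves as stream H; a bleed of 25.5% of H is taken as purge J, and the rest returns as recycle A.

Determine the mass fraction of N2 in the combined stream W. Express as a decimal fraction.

N2 enters only via Q and leaves only via the purge: 628×0.286 = 0.255×(N2 in H), and the separation unit passes all N2, so N2 in W = N2 in H = 704.35 kg/h.
CH3OH in W: m_A = 628×0.714 + (1−0.255)·(1−0.802)·m_A, so m_A = 448.39/0.8525 = 525.98 kg/h.
W = 525.98 + 704.35 = 1230.3 kg/h.
N2 fraction in W = 704.35/1230.3 = 0.572.

0.572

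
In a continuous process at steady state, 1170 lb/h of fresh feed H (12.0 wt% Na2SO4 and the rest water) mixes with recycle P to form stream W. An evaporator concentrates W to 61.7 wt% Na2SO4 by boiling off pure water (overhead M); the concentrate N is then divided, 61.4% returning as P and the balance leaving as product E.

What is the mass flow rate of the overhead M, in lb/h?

942.4 lb/h

Overall Na2SO4 balance (none leaves overhead): Na2SO4 in fresh feed = Na2SO4 in product, i.e. 1170×0.120 = (1−0.614)·N·0.617.
N = 140.4/(0.617×0.386) = 589.51 lb/h.
Recycle P = 0.614×589.51 = 361.96 lb/h.
Combined feed W = 1170 + 361.96 = 1532 lb/h.
Overhead M = W − N = 1532 − 589.51 = 942.45 lb/h.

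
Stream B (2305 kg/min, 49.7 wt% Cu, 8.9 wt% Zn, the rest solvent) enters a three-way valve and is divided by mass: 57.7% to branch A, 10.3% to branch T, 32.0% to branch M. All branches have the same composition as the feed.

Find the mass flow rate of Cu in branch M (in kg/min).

Branch M total = 0.320×2305 = 737.6 kg/min.
Cu in M = 0.497×737.6 = 366.59 kg/min.

366.6 kg/min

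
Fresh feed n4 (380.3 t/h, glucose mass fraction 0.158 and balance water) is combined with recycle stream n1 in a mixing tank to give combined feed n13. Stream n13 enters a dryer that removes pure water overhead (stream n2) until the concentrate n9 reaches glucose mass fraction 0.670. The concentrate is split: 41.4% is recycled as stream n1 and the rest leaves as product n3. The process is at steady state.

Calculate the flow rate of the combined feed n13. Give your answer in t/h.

443.7 t/h

Overall glucose balance (none leaves overhead): glucose in fresh feed = glucose in product, i.e. 380.3×0.158 = (1−0.414)·n9·0.670.
n9 = 60.087/(0.670×0.586) = 153.04 t/h.
Recycle n1 = 0.414×153.04 = 63.359 t/h.
Combined feed n13 = 380.3 + 63.359 = 443.66 t/h.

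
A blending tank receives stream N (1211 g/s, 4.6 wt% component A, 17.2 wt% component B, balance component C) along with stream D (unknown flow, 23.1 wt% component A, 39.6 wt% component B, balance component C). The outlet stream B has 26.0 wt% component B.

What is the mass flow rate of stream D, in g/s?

783.6 g/s

Let D be the unknown flow. Total out = 1211 + D.
component B balance: 208.29 + 0.396·D = 0.260·(1211 + D)
(0.396 − 0.260)·D = 0.260×1211 − 208.29 = 106.57
D = 106.57 / 0.136 = 783.59 g/s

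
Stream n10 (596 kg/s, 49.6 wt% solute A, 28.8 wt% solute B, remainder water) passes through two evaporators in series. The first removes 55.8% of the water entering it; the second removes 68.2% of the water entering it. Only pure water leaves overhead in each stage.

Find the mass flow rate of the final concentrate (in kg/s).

water in feed = 596×0.216 = 128.74 kg/s.
After stage 1: water left = (1−0.558)×128.74 = 56.901; stream total = 524.17 kg/s.
After stage 2: water left = (1−0.682)×56.901 = 18.095; final concentrate = 485.36 kg/s.

485.4 kg/s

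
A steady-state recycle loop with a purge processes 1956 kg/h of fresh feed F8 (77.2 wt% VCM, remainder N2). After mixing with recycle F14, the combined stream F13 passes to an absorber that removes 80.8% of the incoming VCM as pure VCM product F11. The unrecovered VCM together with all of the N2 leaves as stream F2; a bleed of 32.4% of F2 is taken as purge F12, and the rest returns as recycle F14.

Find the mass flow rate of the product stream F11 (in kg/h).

1402 kg/h

VCM in F13: m_A = 1956×0.772 + (1−0.324)·(1−0.808)·m_A, so m_A = 1510/0.8702 = 1735.3 kg/h.
Product F11 = 0.808×1735.3 = 1402.1 kg/h.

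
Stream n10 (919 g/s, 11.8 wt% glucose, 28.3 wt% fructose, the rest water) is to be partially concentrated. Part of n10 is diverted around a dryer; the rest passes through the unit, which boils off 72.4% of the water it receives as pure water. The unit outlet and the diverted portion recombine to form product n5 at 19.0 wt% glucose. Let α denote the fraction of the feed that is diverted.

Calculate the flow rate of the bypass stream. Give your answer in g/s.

All 919×0.118 = 108.44 g/s of glucose reaches n5, so n5 = 108.44/0.190 = 570.75 g/s and vapour = 348.25 g/s.
The evaporator receives (1−α)·919 of feed at 0.599 water and removes 0.724 of that water:
0.724×0.599×(1−α)×919 = 348.25
(1−α) = 348.25/398.55 = 0.8738;  α = 0.1262.
Bypass flow = 0.1262×919 = 115.98 g/s.

116 g/s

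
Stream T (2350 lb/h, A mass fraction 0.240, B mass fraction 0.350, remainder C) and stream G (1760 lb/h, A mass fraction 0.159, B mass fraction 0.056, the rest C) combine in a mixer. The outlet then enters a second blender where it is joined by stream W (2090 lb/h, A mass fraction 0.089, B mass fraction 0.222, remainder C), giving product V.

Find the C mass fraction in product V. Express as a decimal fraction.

0.611

Overall, product flow = 6200 lb/h.
C in = 2350×0.410 + 1760×0.785 + 2090×0.689 = 3785.1 lb/h.
C fraction in V = 0.611.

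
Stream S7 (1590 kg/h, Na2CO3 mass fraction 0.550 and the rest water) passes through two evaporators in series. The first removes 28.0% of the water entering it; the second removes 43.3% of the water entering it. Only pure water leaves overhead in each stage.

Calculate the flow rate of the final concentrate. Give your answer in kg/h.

water in feed = 1590×0.450 = 715.5 kg/h.
After stage 1: water left = (1−0.280)×715.5 = 515.16; stream total = 1389.7 kg/h.
After stage 2: water left = (1−0.433)×515.16 = 292.1; final concentrate = 1166.6 kg/h.

1167 kg/h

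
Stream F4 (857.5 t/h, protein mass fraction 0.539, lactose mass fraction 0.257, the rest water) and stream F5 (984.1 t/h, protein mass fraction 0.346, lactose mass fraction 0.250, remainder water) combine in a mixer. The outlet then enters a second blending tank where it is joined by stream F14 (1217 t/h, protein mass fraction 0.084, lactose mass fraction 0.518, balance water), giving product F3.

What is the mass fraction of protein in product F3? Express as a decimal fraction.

Overall, product flow = 3058.6 t/h.
protein in = 857.5×0.539 + 984.1×0.346 + 1217×0.084 = 904.92 t/h.
protein fraction in F3 = 0.296.

0.296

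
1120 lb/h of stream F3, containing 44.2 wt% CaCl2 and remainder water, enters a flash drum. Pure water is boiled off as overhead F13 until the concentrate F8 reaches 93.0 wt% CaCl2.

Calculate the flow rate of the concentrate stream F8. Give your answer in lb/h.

CaCl2 is conserved: 1120×0.442 = 495.04 lb/h all reports to the concentrate.
Concentrate = 495.04/(target fraction) = 532.3 lb/h.

532.3 lb/h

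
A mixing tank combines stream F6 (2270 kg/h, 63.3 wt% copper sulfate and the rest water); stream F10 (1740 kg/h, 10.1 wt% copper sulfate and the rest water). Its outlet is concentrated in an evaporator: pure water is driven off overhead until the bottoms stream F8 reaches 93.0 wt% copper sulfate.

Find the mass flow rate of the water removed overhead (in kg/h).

2276 kg/h

copper sulfate entering = 2270×0.633 + 1740×0.101 = 1612.7 kg/h.
All copper sulfate reports to F8, so F8 = 1612.7/0.930 = 1734 kg/h.
Total feed = 4010 kg/h; overhead = 4010 − 1734 = 2276 kg/h.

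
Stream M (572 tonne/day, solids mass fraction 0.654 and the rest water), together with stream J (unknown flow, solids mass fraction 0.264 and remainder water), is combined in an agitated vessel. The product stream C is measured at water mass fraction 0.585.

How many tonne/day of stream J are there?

Let J be the unknown flow. Total out = 572 + J.
water balance: 197.91 + 0.736·J = 0.585·(572 + J)
(0.736 − 0.585)·J = 0.585×572 − 197.91 = 136.71
J = 136.71 / 0.151 = 905.35 tonne/day

905.4 tonne/day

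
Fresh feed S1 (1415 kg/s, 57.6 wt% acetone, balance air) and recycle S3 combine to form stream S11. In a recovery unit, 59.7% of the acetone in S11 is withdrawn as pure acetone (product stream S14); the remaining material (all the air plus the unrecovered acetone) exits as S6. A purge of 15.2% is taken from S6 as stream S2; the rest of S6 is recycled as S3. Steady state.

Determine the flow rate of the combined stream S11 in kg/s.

air enters only via S1 and leaves only via the purge: 1415×0.424 = 0.152×(air in S6), and the recovery unit passes all air, so air in S11 = air in S6 = 3947.1 kg/s.
acetone in S11: m_A = 1415×0.576 + (1−0.152)·(1−0.597)·m_A, so m_A = 815.04/0.6583 = 1238.2 kg/s.
S11 = 1238.2 + 3947.1 = 5185.3 kg/s.

5185 kg/s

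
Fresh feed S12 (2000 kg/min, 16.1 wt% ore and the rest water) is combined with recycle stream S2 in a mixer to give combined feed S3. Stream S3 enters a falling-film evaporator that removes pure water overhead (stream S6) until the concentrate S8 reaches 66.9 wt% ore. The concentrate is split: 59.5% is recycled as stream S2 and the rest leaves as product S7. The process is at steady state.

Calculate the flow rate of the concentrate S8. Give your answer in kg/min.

Overall ore balance (none leaves overhead): ore in fresh feed = ore in product, i.e. 2000×0.161 = (1−0.595)·S8·0.669.
S8 = 322/(0.669×0.405) = 1188.4 kg/min.

1188 kg/min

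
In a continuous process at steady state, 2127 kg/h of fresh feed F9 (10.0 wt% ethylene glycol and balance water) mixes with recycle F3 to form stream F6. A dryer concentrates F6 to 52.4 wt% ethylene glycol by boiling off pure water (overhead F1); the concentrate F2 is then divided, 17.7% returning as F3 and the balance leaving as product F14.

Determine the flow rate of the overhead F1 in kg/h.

Overall ethylene glycol balance (none leaves overhead): ethylene glycol in fresh feed = ethylene glycol in product, i.e. 2127×0.100 = (1−0.177)·F2·0.524.
F2 = 212.7/(0.524×0.823) = 493.22 kg/h.
Recycle F3 = 0.177×493.22 = 87.299 kg/h.
Combined feed F6 = 2127 + 87.299 = 2214.3 kg/h.
Overhead F1 = F6 − F2 = 2214.3 − 493.22 = 1721.1 kg/h.

1721 kg/h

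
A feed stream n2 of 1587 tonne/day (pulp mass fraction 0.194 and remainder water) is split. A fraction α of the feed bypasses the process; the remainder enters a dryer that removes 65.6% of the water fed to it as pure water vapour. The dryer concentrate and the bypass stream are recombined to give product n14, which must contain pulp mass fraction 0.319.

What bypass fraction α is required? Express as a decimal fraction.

0.259

All 1587×0.194 = 307.88 tonne/day of pulp reaches n14, so n14 = 307.88/0.319 = 965.13 tonne/day and vapour = 621.87 tonne/day.
The evaporator receives (1−α)·1587 of feed at 0.806 water and removes 0.656 of that water:
0.656×0.806×(1−α)×1587 = 621.87
(1−α) = 621.87/839.1 = 0.7411;  α = 0.2589.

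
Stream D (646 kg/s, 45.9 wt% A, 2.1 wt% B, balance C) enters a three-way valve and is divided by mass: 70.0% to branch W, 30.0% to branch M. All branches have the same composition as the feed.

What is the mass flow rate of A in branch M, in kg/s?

88.95 kg/s

Branch M total = 0.300×646 = 193.8 kg/s.
A in M = 0.459×193.8 = 88.954 kg/s.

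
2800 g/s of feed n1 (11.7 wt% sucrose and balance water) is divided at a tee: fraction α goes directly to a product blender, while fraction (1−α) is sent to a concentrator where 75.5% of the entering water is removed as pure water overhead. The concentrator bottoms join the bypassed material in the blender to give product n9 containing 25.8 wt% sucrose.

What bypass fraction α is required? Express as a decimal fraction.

All 2800×0.117 = 327.6 g/s of sucrose reaches n9, so n9 = 327.6/0.258 = 1269.8 g/s and vapour = 1530.2 g/s.
The evaporator receives (1−α)·2800 of feed at 0.883 water and removes 0.755 of that water:
0.755×0.883×(1−α)×2800 = 1530.2
(1−α) = 1530.2/1866.7 = 0.8198;  α = 0.1802.

0.180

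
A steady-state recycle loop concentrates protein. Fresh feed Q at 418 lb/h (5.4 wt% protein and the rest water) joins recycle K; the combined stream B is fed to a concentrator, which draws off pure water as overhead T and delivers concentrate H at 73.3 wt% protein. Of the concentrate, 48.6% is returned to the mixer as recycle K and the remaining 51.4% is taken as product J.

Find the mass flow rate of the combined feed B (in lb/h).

447.1 lb/h

Overall protein balance (none leaves overhead): protein in fresh feed = protein in product, i.e. 418×0.054 = (1−0.486)·H·0.733.
H = 22.572/(0.733×0.514) = 59.911 lb/h.
Recycle K = 0.486×59.911 = 29.117 lb/h.
Combined feed B = 418 + 29.117 = 447.12 lb/h.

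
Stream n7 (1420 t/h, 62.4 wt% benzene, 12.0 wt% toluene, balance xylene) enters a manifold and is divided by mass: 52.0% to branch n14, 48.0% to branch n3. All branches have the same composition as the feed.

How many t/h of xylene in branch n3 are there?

Branch n3 total = 0.480×1420 = 681.6 t/h.
xylene in n3 = 0.256×681.6 = 174.49 t/h.

174.5 t/h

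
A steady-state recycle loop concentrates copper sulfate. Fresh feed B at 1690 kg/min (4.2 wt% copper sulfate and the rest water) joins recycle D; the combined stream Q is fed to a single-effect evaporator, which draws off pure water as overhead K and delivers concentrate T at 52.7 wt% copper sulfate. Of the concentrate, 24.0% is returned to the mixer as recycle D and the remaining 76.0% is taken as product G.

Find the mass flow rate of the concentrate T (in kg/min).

Overall copper sulfate balance (none leaves overhead): copper sulfate in fresh feed = copper sulfate in product, i.e. 1690×0.042 = (1−0.240)·T·0.527.
T = 70.98/(0.527×0.760) = 177.22 kg/min.

177.2 kg/min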